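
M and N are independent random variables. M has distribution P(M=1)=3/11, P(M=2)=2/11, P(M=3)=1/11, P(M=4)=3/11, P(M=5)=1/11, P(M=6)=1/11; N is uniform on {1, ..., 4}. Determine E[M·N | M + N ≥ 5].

P(M + N ≥ 5) = 15/22.
Summing MN·P(x,y) over outcomes with M + N ≥ 5 gives 27/4.
E[M·N | M + N ≥ 5] = (27/4) / (15/22) = 99/10.

99/10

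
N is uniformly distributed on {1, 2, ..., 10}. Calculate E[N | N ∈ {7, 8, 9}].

8

P(N ∈ {7, 8, 9}) = 3/10.
Σ over the event: 7·1/10 + 8·1/10 + 9·1/10 = 12/5.
E[N | N ∈ {7, 8, 9}] = (12/5) / (3/10) = 8.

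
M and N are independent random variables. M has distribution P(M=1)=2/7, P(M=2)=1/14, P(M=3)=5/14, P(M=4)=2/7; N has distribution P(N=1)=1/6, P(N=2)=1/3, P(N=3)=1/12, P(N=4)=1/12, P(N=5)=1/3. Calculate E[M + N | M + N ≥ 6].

P(M + N ≥ 6) = 13/24.
Summing (M+N)·P(x,y) over outcomes with M + N ≥ 6 gives 655/168.
E[M + N | M + N ≥ 6] = (655/168) / (13/24) = 655/91.

655/91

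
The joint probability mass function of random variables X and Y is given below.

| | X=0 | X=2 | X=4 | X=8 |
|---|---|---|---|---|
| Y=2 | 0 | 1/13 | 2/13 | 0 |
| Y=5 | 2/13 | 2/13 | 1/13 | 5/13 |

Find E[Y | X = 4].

3

P(X = 4) = 3/13.
Σ Y·P over the event = 2·(2/13) + 5·(1/13) = 9/13.
E[Y | X = 4] = (9/13) / (3/13) = 3.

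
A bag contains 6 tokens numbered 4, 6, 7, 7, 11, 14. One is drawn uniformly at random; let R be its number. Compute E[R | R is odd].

25/3

P(R is odd) = 1/2.
Σ over the event: 7·1/3 + 11·1/6 = 25/6.
E[R | R is odd] = (25/6) / (1/2) = 25/3.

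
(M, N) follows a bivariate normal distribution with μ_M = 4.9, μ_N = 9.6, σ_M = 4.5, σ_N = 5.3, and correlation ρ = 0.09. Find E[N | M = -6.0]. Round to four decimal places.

E[N | M=x] = μ_N + ρ(σ_N/σ_M)(x − μ_M) for jointly normal variables.
E[N | M=-6.0] = 9.6 + (0.09)·(5.3/4.5)·(-6.0 − (4.9)) = 9.6 + (0.106)·(-10.9) = 8.4446.

8.4446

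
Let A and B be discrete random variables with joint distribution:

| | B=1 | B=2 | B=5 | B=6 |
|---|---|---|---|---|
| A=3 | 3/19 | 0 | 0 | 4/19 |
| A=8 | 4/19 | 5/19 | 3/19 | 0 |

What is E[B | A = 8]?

29/12

P(A = 8) = 12/19.
Σ B·P over the event = 1·(4/19) + 2·(5/19) + 5·(3/19) = 29/19.
E[B | A = 8] = (29/19) / (12/19) = 29/12.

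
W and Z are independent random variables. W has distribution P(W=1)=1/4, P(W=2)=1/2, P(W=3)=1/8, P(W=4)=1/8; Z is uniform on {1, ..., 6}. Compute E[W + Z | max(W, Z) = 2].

P(max(W, Z) = 2) = 5/24.
Summing (W+Z)·P(x,y) over outcomes with max(W, Z) = 2 gives 17/24.
E[W + Z | max(W, Z) = 2] = (17/24) / (5/24) = 17/5.

17/5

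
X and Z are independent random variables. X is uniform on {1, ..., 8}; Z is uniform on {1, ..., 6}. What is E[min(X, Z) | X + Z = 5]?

Outcomes with X + Z = 5: (1,4), (2,3), (3,2), (4,1), each with probability 1/48.
E[min(X, Z) | X + Z = 5] = (1 + 2 + 2 + 1) / 4 = 3/2.

3/2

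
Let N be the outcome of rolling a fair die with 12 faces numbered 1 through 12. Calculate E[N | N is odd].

Given N is odd, N is equally likely to be any of {1, 3, 5, 7, 9, 11}.
E[N | N is odd] = (1 + 3 + 5 + 7 + 9 + 11) / 6 = 6.

6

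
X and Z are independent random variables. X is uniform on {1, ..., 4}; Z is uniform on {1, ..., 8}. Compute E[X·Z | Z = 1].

5/2

Outcomes with Z = 1: (1,1), (2,1), (3,1), (4,1), each with probability 1/32.
E[X·Z | Z = 1] = (1 + 2 + 3 + 4) / 4 = 5/2.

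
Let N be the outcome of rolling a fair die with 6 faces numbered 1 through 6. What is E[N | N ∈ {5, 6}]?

11/2

P(N ∈ {5, 6}) = 1/3.
Σ over the event: 5·1/6 + 6·1/6 = 11/6.
E[N | N ∈ {5, 6}] = (11/6) / (1/3) = 11/2.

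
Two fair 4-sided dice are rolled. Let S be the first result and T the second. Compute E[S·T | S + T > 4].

P(S + T > 4) = 5/8.
Summing ST·P(x,y) over outcomes with S + T > 4 gives 85/16.
E[S·T | S + T > 4] = (85/16) / (5/8) = 17/2.

17/2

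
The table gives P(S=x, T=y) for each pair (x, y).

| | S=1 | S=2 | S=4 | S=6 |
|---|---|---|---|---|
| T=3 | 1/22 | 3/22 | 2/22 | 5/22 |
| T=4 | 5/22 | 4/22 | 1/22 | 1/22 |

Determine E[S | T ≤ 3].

P(T ≤ 3) = 1/2.
Σ S·P over the event = 1·(1/22) + 2·(3/22) + 4·(2/22) + 6·(5/22) = 45/22.
E[S | T ≤ 3] = (45/22) / (1/2) = 45/11.

45/11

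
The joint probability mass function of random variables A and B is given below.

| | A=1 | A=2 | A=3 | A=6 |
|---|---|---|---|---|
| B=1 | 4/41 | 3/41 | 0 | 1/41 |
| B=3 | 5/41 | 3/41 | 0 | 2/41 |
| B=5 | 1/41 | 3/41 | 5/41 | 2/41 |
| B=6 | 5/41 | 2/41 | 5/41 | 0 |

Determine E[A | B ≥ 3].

P(B ≥ 3) = 33/41.
Summing A·P(A=x,B=y) over the conditioning event gives 81/41.
E[A | B ≥ 3] = (81/41) / (33/41) = 27/11.

27/11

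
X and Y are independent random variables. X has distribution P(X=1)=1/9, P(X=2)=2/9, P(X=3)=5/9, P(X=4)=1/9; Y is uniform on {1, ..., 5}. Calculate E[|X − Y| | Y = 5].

P(Y = 5) = 1/5.
Summing |X−Y|·P(x,y) over outcomes with Y = 5 gives 7/15.
E[|X − Y| | Y = 5] = (7/15) / (1/5) = 7/3.

7/3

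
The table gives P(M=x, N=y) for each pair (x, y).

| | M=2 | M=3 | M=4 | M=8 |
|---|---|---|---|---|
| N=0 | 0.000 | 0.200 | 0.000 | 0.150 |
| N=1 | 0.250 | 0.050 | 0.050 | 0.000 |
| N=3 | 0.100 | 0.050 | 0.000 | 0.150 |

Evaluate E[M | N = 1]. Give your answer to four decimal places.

2.4286

P(N = 1) = 0.350.
Summing M·P(M=x,N=y) over the conditioning event gives 0.850.
E[M | N = 1] = (0.850) / (0.350) = 2.4286.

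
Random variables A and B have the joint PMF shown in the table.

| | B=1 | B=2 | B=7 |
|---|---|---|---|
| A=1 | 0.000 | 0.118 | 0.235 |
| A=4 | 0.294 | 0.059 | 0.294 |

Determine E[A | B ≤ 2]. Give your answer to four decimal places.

3.2484

P(B ≤ 2) = 0.471.
Σ A·P over the event = 1·(0.118) + 4·(0.294) + 4·(0.059) = 1.530.
E[A | B ≤ 2] = (1.530) / (0.471) = 3.2484.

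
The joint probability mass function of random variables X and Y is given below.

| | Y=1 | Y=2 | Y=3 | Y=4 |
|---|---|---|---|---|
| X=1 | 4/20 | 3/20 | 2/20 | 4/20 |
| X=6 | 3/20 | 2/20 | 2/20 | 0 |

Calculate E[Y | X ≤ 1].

32/13

P(X ≤ 1) = 13/20.
Σ Y·P over the event = 1·(4/20) + 2·(3/20) + 3·(2/20) + 4·(4/20) = 8/5.
E[Y | X ≤ 1] = (8/5) / (13/20) = 32/13.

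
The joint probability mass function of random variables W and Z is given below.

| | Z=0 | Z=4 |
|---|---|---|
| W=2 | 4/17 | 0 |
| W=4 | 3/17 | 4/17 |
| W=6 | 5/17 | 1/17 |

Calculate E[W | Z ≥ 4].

22/5

P(Z ≥ 4) = 5/17.
Σ W·P over the event = 4·(4/17) + 6·(1/17) = 22/17.
E[W | Z ≥ 4] = (22/17) / (5/17) = 22/5.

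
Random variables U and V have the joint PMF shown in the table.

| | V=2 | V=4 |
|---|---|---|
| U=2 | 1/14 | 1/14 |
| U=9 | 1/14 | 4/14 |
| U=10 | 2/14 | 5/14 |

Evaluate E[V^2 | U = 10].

P(U = 10) = 1/2.
Σ V^2·P over the event = 4·(2/14) + 16·(5/14) = 44/7.
E[V^2 | U = 10] = (44/7) / (1/2) = 88/7.

88/7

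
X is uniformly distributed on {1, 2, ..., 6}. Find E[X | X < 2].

1

Given X < 2, X is equally likely to be any of {1}.
E[X | X < 2] = (1) / 1 = 1.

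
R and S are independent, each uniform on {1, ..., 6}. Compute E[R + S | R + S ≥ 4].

244/33

P(R + S ≥ 4) = 11/12.
Summing (R+S)·P(x,y) over outcomes with R + S ≥ 4 gives 61/9.
E[R + S | R + S ≥ 4] = (61/9) / (11/12) = 244/33.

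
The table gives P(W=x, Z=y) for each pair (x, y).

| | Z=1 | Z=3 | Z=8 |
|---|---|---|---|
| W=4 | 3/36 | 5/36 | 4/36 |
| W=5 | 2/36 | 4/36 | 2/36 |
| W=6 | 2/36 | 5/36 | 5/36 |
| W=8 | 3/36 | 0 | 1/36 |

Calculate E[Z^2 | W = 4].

76/3

P(W = 4) = 1/3.
Σ Z^2·P over the event = 1·(3/36) + 9·(5/36) + 64·(4/36) = 76/9.
E[Z^2 | W = 4] = (76/9) / (1/3) = 76/3.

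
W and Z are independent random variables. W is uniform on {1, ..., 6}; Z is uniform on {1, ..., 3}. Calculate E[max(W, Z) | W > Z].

53/12

P(W > Z) = 2/3.
Summing max(W,Z)·P(x,y) over outcomes with W > Z gives 53/18.
E[max(W, Z) | W > Z] = (53/18) / (2/3) = 53/12.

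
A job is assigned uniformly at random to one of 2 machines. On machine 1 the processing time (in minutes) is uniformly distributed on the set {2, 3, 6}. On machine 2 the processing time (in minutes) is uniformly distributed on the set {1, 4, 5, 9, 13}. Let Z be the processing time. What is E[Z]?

151/30

E[Z | machine 1] = (2+3+6)/3 = 11/3.
E[Z | machine 2] = (1+4+5+9+13)/5 = 32/5.
By the law of total expectation,
E[Z] = (1/2)·(11/3) + (1/2)·(32/5) = 151/30.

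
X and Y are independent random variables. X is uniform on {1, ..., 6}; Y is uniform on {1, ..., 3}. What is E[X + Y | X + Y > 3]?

P(X + Y > 3) = 5/6.
Summing (X+Y)·P(x,y) over outcomes with X + Y > 3 gives 91/18.
E[X + Y | X + Y > 3] = (91/18) / (5/6) = 91/15.

91/15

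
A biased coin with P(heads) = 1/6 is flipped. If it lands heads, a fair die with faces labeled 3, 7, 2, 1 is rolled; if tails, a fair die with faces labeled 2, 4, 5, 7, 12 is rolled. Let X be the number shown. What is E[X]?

E[X | heads] = (3+7+2+1)/4 = 13/4.
E[X | tails] = (2+4+5+7+12)/5 = 6.
By the law of total expectation,
E[X] = (1/6)·(13/4) + (5/6)·(6) = 133/24.

133/24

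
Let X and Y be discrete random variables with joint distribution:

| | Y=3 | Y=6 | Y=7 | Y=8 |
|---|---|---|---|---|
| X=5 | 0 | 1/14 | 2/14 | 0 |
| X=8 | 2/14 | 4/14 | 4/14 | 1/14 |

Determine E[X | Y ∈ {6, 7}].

79/11

P(Y ∈ {6, 7}) = 11/14.
Σ X·P over the event = 5·(1/14) + 5·(2/14) + 8·(4/14) + 8·(4/14) = 79/14.
E[X | Y ∈ {6, 7}] = (79/14) / (11/14) = 79/11.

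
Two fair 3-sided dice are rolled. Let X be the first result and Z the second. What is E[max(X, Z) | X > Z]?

8/3

Outcomes with X > Z: (2,1), (3,1), (3,2), each with probability 1/9.
E[max(X, Z) | X > Z] = (2 + 3 + 3) / 3 = 8/3.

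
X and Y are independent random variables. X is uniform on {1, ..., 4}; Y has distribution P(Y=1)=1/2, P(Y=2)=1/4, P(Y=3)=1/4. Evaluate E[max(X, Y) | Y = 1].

P(Y = 1) = 1/2.
Summing max(X,Y)·P(x,y) over outcomes with Y = 1 gives 5/4.
E[max(X, Y) | Y = 1] = (5/4) / (1/2) = 5/2.

5/2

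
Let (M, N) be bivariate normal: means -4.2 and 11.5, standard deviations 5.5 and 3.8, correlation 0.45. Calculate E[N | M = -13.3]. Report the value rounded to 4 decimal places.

8.6707

E[N | M=x] = μ_N + ρ(σ_N/σ_M)(x − μ_M) for jointly normal variables.
E[N | M=-13.3] = 11.5 + (0.45)·(3.8/5.5)·(-13.3 − (-4.2)) = 11.5 + (0.31091)·(-9.1) = 8.6707.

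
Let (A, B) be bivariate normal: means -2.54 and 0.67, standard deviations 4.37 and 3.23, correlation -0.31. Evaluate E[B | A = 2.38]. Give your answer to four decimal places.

E[B | A=x] = μ_B + ρ(σ_B/σ_A)(x − μ_A) for jointly normal variables.
E[B | A=2.38] = 0.67 + (-0.31)·(3.23/4.37)·(2.38 − (-2.54)) = 0.67 + (-0.22913)·(4.92) = -0.4573.

-0.4573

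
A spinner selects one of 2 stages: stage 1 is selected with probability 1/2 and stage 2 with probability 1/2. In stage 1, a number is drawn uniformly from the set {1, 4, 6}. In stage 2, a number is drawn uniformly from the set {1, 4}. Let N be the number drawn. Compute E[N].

37/12

E[N | stage 1] = (1+4+6)/3 = 11/3.
E[N | stage 2] = (1+4)/2 = 5/2.
By the law of total expectation,
E[N] = (1/2)·(11/3) + (1/2)·(5/2) = 37/12.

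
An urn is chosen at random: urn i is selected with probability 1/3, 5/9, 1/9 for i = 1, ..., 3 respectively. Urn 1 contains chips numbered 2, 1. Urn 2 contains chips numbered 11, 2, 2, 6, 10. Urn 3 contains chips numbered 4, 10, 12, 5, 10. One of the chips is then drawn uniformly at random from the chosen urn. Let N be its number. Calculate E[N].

437/90

E[N | urn 1] = (2+1)/2 = 3/2.
E[N | urn 2] = (11+2+2+6+10)/5 = 31/5.
E[N | urn 3] = (4+10+12+5+10)/5 = 41/5.
E[N] = (1/3)·(3/2) + (5/9)·(31/5) + (1/9)·(41/5) = 437/90.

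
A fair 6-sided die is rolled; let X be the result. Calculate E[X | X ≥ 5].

Given X ≥ 5, X is equally likely to be any of {5, 6}.
E[X | X ≥ 5] = (5 + 6) / 2 = 11/2.

11/2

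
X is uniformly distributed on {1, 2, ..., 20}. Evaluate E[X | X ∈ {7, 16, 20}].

43/3

P(X ∈ {7, 16, 20}) = 3/20.
Σ over the event: 7·1/20 + 16·1/20 + 20·1/20 = 43/20.
E[X | X ∈ {7, 16, 20}] = (43/20) / (3/20) = 43/3.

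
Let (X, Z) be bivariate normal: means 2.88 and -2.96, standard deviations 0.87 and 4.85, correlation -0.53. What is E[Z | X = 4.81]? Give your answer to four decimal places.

-8.6624

The regression of Z on X has slope ρ·σ_Z/σ_X and passes through (μ_X, μ_Z).
E[Z | X=4.81] = -2.96 + (-0.53)·(4.85/0.87)·(4.81 − (2.88)) = -2.96 + (-2.9546)·(1.93) = -8.6624.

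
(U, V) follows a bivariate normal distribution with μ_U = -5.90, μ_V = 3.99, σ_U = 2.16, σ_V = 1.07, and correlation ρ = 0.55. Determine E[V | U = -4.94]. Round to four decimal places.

4.2516

The regression of V on U has slope ρ·σ_V/σ_U and passes through (μ_U, μ_V).
E[V | U=-4.94] = 3.99 + (0.55)·(1.07/2.16)·(-4.94 − (-5.90)) = 3.99 + (0.27245)·(0.96) = 4.2516.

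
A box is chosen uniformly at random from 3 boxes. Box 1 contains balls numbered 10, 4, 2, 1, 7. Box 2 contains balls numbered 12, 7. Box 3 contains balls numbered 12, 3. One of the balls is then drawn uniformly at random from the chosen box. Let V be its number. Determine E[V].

E[V | box 1] = (10+4+2+1+7)/5 = 24/5.
E[V | box 2] = (12+7)/2 = 19/2.
E[V | box 3] = (12+3)/2 = 15/2.
E[V] = (1/3)·(24/5) + (1/3)·(19/2) + (1/3)·(15/2) = 109/15.

109/15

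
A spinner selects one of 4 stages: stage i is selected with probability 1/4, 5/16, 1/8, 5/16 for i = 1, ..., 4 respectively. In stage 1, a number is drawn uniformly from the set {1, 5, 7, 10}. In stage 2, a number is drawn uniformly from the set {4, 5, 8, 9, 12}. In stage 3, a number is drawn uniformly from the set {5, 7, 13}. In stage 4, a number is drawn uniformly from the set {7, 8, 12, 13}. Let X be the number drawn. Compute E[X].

383/48

E[X | stage 1] = (1+5+7+10)/4 = 23/4.
E[X | stage 2] = (4+5+8+9+12)/5 = 38/5.
E[X | stage 3] = (5+7+13)/3 = 25/3.
E[X | stage 4] = (7+8+12+13)/4 = 10.
By the law of total expectation,
E[X] = (1/4)·(23/4) + (5/16)·(38/5) + (1/8)·(25/3) + (5/16)·(10) = 383/48.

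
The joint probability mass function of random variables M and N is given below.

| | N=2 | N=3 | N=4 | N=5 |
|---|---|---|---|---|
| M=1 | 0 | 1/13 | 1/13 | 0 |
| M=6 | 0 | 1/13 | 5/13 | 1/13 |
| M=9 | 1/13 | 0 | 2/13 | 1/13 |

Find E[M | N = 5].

P(N = 5) = 2/13.
Σ M·P over the event = 6·(1/13) + 9·(1/13) = 15/13.
E[M | N = 5] = (15/13) / (2/13) = 15/2.

15/2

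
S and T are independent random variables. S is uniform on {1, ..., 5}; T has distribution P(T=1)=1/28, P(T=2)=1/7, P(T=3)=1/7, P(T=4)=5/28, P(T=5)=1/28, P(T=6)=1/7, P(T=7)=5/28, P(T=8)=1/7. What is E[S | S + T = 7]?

19/6

P(S + T = 7) = 9/70.
Summing S·P(x,y) over outcomes with S + T = 7 gives 57/140.
E[S | S + T = 7] = (57/140) / (9/70) = 19/6.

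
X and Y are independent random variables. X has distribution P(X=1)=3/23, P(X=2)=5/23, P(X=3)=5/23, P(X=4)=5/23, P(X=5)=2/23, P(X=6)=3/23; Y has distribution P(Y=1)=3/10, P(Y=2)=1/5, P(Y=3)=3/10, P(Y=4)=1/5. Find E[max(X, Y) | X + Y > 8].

P(X + Y > 8) = 19/230.
Summing max(X,Y)·P(x,y) over outcomes with X + Y > 8 gives 11/23.
E[max(X, Y) | X + Y > 8] = (11/23) / (19/230) = 110/19.

110/19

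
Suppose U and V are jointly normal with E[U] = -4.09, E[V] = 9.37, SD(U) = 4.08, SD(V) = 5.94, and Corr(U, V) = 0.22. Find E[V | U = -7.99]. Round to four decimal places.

8.1209

E[V | U=x] = μ_V + ρ(σ_V/σ_U)(x − μ_U) for jointly normal variables.
E[V | U=-7.99] = 9.37 + (0.22)·(5.94/4.08)·(-7.99 − (-4.09)) = 9.37 + (0.32029)·(-3.9) = 8.1209.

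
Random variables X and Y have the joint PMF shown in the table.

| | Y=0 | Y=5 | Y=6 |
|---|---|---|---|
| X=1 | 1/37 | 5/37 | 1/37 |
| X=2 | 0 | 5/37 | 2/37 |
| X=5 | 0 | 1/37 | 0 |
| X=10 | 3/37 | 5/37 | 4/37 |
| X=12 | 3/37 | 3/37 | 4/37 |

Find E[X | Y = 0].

P(Y = 0) = 7/37.
Σ X·P over the event = 1·(1/37) + 10·(3/37) + 12·(3/37) = 67/37.
E[X | Y = 0] = (67/37) / (7/37) = 67/7.

67/7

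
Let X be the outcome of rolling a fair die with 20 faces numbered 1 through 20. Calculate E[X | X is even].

11

Given X is even, X is equally likely to be any of {2, 4, 6, 8, 10, 12, 14, 16, 18, 20}.
E[X | X is even] = (2 + 4 + 6 + 8 + 10 + 12 + 14 + 16 + 18 + 20) / 10 = 11.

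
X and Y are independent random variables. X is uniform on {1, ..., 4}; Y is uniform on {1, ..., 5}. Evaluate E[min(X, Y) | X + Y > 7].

11/3

Outcomes with X + Y > 7: (3,5), (4,4), (4,5), each with probability 1/20.
E[min(X, Y) | X + Y > 7] = (3 + 4 + 4) / 3 = 11/3.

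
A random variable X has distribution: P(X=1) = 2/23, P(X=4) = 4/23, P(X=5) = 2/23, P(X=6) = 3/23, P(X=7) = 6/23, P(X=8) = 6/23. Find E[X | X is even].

P(X is even) = 13/23.
Σ over the event: 4·4/23 + 6·3/23 + 8·6/23 = 82/23.
E[X | X is even] = (82/23) / (13/23) = 82/13.

82/13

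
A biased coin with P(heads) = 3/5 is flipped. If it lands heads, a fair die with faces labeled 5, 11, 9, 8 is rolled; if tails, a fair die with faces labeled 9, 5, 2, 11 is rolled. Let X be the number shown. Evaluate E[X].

153/20

E[X | heads] = (5+11+9+8)/4 = 33/4.
E[X | tails] = (9+5+2+11)/4 = 27/4.
E[X] = (3/5)·(33/4) + (2/5)·(27/4) = 153/20.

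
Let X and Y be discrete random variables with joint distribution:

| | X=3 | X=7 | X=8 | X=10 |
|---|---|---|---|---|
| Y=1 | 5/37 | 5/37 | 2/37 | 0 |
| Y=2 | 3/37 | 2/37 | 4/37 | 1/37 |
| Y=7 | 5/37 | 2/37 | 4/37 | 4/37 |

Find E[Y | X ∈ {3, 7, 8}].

P(X ∈ {3, 7, 8}) = 32/37.
Summing Y·P(X=x,Y=y) over the conditioning event gives 107/37.
E[Y | X ∈ {3, 7, 8}] = (107/37) / (32/37) = 107/32.

107/32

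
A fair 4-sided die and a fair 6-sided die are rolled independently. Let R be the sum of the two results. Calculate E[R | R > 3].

P(R > 3) = 7/8.
Σ over the event: 4·1/8 + 5·1/6 + 6·1/6 + 7·1/6 + 8·1/8 + 9·1/12 + 10·1/24 = 17/3.
E[R | R > 3] = (17/3) / (7/8) = 136/21.

136/21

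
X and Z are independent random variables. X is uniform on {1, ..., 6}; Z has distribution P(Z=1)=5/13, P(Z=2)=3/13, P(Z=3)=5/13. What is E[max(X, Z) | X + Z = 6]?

4

P(X + Z = 6) = 1/6.
Summing max(X,Z)·P(x,y) over outcomes with X + Z = 6 gives 2/3.
E[max(X, Z) | X + Z = 6] = (2/3) / (1/6) = 4.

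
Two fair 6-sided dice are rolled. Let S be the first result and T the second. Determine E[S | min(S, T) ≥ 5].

Outcomes with min(S, T) ≥ 5: (5,5), (5,6), (6,5), (6,6), each with probability 1/36.
E[S | min(S, T) ≥ 5] = (5 + 5 + 6 + 6) / 4 = 11/2.

11/2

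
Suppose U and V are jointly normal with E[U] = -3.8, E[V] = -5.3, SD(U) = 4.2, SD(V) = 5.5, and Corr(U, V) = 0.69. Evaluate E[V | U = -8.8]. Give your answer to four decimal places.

-9.8179

The regression of V on U has slope ρ·σ_V/σ_U and passes through (μ_U, μ_V).
E[V | U=-8.8] = -5.3 + (0.69)·(5.5/4.2)·(-8.8 − (-3.8)) = -5.3 + (0.90357)·(-5) = -9.8179.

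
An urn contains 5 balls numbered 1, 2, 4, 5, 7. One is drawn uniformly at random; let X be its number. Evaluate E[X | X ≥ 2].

P(X ≥ 2) = 4/5.
Σ over the event: 2·1/5 + 4·1/5 + 5·1/5 + 7·1/5 = 18/5.
E[X | X ≥ 2] = (18/5) / (4/5) = 9/2.

9/2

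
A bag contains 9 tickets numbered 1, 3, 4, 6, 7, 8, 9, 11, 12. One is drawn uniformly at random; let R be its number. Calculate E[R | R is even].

15/2

P(R is even) = 4/9.
Σ over the event: 4·1/9 + 6·1/9 + 8·1/9 + 12·1/9 = 10/3.
E[R | R is even] = (10/3) / (4/9) = 15/2.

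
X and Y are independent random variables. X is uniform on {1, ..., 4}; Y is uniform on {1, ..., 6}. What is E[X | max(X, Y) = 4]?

Outcomes with max(X, Y) = 4: (1,4), (2,4), (3,4), (4,1), (4,2), (4,3), (4,4), each with probability 1/24.
E[X | max(X, Y) = 4] = (1 + 2 + 3 + 4 + 4 + 4 + 4) / 7 = 22/7.

22/7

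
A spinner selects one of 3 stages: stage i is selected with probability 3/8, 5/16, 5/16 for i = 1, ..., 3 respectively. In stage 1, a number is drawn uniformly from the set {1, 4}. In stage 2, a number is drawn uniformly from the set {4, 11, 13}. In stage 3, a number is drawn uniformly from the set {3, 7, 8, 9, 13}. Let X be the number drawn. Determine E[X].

E[X | stage 1] = (1+4)/2 = 5/2.
E[X | stage 2] = (4+11+13)/3 = 28/3.
E[X | stage 3] = (3+7+8+9+13)/5 = 8.
By the law of total expectation,
E[X] = (3/8)·(5/2) + (5/16)·(28/3) + (5/16)·(8) = 305/48.

305/48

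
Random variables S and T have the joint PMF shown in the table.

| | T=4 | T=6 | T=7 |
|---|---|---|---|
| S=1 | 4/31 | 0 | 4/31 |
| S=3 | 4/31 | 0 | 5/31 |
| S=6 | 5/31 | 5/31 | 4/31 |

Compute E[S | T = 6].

P(T = 6) = 5/31.
Σ S·P over the event = 6·(5/31) = 30/31.
E[S | T = 6] = (30/31) / (5/31) = 6.

6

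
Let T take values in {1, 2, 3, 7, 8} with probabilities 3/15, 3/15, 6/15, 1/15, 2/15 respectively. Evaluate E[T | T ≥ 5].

23/3

P(T ≥ 5) = 1/5.
Σ over the event: 7·1/15 + 8·2/15 = 23/15.
E[T | T ≥ 5] = (23/15) / (1/5) = 23/3.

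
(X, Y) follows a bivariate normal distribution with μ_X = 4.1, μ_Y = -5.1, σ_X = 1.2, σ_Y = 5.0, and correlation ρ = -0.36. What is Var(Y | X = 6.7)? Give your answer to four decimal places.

For a bivariate normal, Var(Y | X=x) = σ_Y²(1 − ρ²).
Var(Y | X=6.7) = (5.0)²·(1 − (-0.36)²) = 25·0.8704 = 21.7600.

21.7600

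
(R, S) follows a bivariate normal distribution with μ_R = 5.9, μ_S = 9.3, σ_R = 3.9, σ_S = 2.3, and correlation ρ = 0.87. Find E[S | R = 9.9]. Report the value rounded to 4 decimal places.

11.3523

For a bivariate normal, E[S | R=x] = μ_S + ρ·(σ_S/σ_R)·(x − μ_R).
E[S | R=9.9] = 9.3 + (0.87)·(2.3/3.9)·(9.9 − (5.9)) = 9.3 + (0.51308)·(4) = 11.3523.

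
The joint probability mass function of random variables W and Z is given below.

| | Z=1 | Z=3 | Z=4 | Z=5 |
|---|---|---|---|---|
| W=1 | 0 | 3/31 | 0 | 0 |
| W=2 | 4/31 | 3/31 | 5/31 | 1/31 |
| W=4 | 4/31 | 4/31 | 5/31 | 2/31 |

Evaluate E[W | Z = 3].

5/2

P(Z = 3) = 10/31.
Σ W·P over the event = 1·(3/31) + 2·(3/31) + 4·(4/31) = 25/31.
E[W | Z = 3] = (25/31) / (10/31) = 5/2.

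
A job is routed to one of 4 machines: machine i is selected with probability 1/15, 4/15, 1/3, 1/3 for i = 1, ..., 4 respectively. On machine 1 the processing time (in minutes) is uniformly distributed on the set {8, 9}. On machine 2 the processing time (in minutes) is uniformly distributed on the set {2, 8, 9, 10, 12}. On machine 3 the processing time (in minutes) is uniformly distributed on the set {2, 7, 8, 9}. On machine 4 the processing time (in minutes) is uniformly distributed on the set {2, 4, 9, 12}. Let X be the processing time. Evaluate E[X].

E[X | machine 1] = (8+9)/2 = 17/2.
E[X | machine 2] = (2+8+9+10+12)/5 = 41/5.
E[X | machine 3] = (2+7+8+9)/4 = 13/2.
E[X | machine 4] = (2+4+9+12)/4 = 27/4.
E[X] = (1/15)·(17/2) + (4/15)·(41/5) + (1/3)·(13/2) + (1/3)·(27/4) = 717/100.

717/100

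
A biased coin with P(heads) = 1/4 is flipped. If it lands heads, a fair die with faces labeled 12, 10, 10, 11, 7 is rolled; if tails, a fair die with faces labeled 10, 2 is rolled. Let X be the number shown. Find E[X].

7

E[X | heads] = (12+10+10+11+7)/5 = 10.
E[X | tails] = (10+2)/2 = 6.
E[X] = (1/4)·(10) + (3/4)·(6) = 7.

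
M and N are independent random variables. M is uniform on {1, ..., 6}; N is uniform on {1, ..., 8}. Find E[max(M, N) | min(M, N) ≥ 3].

71/12

P(min(M, N) ≥ 3) = 1/2.
Summing max(M,N)·P(x,y) over outcomes with min(M, N) ≥ 3 gives 71/24.
E[max(M, N) | min(M, N) ≥ 3] = (71/24) / (1/2) = 71/12.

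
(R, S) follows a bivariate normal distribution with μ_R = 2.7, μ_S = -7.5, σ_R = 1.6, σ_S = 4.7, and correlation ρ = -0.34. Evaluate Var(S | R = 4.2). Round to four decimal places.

19.5364

The conditional variance in a bivariate normal is σ_S²(1 − ρ²), independent of x.
Var(S | R=4.2) = (4.7)²·(1 − (-0.34)²) = 22.09·0.8844 = 19.5364.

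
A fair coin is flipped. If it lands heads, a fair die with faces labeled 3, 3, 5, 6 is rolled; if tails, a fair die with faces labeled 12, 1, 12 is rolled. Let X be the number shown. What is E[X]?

E[X | heads] = (3+3+5+6)/4 = 17/4.
E[X | tails] = (12+1+12)/3 = 25/3.
By the law of total expectation,
E[X] = (1/2)·(17/4) + (1/2)·(25/3) = 151/24.

151/24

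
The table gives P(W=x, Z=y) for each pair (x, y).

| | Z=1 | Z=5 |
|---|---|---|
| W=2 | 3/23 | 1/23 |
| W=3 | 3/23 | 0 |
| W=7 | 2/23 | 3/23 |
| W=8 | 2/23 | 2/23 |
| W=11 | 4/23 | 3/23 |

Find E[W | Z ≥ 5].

8

P(Z ≥ 5) = 9/23.
Σ W·P over the event = 2·(1/23) + 7·(3/23) + 8·(2/23) + 11·(3/23) = 72/23.
E[W | Z ≥ 5] = (72/23) / (9/23) = 8.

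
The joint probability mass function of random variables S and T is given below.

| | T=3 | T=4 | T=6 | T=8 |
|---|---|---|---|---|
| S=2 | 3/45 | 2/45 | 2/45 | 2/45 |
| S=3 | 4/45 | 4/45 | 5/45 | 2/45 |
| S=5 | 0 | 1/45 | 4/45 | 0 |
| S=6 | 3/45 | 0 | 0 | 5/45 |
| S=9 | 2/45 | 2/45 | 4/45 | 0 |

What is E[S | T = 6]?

P(T = 6) = 1/3.
Σ S·P over the event = 2·(2/45) + 3·(5/45) + 5·(4/45) + 9·(4/45) = 5/3.
E[S | T = 6] = (5/3) / (1/3) = 5.

5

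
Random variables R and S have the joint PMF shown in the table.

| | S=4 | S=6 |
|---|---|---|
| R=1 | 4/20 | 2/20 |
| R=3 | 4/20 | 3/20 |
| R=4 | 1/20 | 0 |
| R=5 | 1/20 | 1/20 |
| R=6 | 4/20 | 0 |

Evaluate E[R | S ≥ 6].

8/3

P(S ≥ 6) = 3/10.
Σ R·P over the event = 1·(2/20) + 3·(3/20) + 5·(1/20) = 4/5.
E[R | S ≥ 6] = (4/5) / (3/10) = 8/3.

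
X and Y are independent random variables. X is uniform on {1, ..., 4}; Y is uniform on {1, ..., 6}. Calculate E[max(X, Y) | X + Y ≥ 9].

17/3

Outcomes with X + Y ≥ 9: (3,6), (4,5), (4,6), each with probability 1/24.
E[max(X, Y) | X + Y ≥ 9] = (6 + 5 + 6) / 3 = 17/3.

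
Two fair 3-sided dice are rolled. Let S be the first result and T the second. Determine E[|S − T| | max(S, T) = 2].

2/3

Outcomes with max(S, T) = 2: (1,2), (2,1), (2,2), each with probability 1/9.
E[|S − T| | max(S, T) = 2] = (1 + 1 + 0) / 3 = 2/3.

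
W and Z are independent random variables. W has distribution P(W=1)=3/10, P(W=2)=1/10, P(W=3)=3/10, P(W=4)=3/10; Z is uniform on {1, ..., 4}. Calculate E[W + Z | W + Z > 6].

P(W + Z > 6) = 9/40.
Summing (W+Z)·P(x,y) over outcomes with W + Z > 6 gives 33/20.
E[W + Z | W + Z > 6] = (33/20) / (9/40) = 22/3.

22/3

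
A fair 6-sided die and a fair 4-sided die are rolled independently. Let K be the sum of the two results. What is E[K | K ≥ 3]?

142/23

P(K ≥ 3) = 23/24.
Σ over the event: 3·1/12 + 4·1/8 + 5·1/6 + 6·1/6 + 7·1/6 + 8·1/8 + 9·1/12 + 10·1/24 = 71/12.
E[K | K ≥ 3] = (71/12) / (23/24) = 142/23.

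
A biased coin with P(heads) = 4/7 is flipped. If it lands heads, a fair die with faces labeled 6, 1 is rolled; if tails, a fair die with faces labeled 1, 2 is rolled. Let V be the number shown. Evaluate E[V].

37/14

E[V | heads] = (6+1)/2 = 7/2.
E[V | tails] = (1+2)/2 = 3/2.
By the law of total expectation,
E[V] = (4/7)·(7/2) + (3/7)·(3/2) = 37/14.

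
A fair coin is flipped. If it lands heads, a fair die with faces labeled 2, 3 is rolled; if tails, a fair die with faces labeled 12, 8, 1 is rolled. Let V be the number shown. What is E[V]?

19/4

E[V | heads] = (2+3)/2 = 5/2.
E[V | tails] = (12+8+1)/3 = 7.
By the law of total expectation,
E[V] = (1/2)·(5/2) + (1/2)·(7) = 19/4.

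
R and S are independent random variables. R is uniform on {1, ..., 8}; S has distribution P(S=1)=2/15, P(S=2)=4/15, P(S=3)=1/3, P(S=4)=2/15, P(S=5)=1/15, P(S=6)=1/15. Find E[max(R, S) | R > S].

P(R > S) = 19/30.
Summing max(R,S)·P(x,y) over outcomes with R > S gives 11/3.
E[max(R, S) | R > S] = (11/3) / (19/30) = 110/19.

110/19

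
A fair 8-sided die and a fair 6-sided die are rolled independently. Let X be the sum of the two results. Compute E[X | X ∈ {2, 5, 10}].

36/5

P(X ∈ {2, 5, 10}) = 5/24.
Σ over the event: 2·1/48 + 5·1/12 + 10·5/48 = 3/2.
E[X | X ∈ {2, 5, 10}] = (3/2) / (5/24) = 36/5.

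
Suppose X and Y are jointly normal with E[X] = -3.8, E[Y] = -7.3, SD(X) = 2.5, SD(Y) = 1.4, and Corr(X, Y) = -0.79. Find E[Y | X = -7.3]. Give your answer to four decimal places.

-5.7516

E[Y | X=x] = μ_Y + ρ(σ_Y/σ_X)(x − μ_X) for jointly normal variables.
E[Y | X=-7.3] = -7.3 + (-0.79)·(1.4/2.5)·(-7.3 − (-3.8)) = -7.3 + (-0.4424)·(-3.5) = -5.7516.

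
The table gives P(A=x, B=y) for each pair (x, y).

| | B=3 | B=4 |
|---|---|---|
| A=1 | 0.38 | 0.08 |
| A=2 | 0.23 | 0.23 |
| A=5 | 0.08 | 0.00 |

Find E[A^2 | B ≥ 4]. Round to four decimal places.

3.2258

P(B ≥ 4) = 0.31.
Σ A^2·P over the event = 1·(0.08) + 4·(0.23) = 1.00.
E[A^2 | B ≥ 4] = (1.00) / (0.31) = 3.2258.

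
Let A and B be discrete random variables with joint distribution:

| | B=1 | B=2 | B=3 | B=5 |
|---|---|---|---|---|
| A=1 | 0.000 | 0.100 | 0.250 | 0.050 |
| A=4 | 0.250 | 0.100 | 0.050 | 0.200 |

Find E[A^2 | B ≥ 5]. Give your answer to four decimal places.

P(B ≥ 5) = 0.250.
Summing A^2·P(A=x,B=y) over the conditioning event gives 3.250.
E[A^2 | B ≥ 5] = (3.250) / (0.250) = 13.0000.

13.0000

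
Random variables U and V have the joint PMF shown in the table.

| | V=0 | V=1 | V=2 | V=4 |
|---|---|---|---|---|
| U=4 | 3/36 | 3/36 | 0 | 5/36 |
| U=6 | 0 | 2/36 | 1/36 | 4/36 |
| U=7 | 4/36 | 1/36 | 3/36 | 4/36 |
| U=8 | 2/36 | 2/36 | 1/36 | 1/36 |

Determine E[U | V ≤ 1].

P(V ≤ 1) = 17/36.
Summing U·P(U=x,V=y) over the conditioning event gives 103/36.
E[U | V ≤ 1] = (103/36) / (17/36) = 103/17.

103/17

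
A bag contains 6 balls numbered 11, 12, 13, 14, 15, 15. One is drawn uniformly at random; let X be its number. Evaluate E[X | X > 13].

P(X > 13) = 1/2.
Σ over the event: 14·1/6 + 15·1/3 = 22/3.
E[X | X > 13] = (22/3) / (1/2) = 44/3.

44/3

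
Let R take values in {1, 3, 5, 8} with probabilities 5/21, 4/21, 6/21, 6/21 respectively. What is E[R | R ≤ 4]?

17/9

P(R ≤ 4) = 3/7.
Σ over the event: 1·5/21 + 3·4/21 = 17/21.
E[R | R ≤ 4] = (17/21) / (3/7) = 17/9.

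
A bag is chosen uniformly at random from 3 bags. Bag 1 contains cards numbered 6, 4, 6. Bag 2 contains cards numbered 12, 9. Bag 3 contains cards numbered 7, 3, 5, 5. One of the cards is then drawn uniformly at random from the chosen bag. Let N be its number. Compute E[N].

125/18

E[N | bag 1] = (6+4+6)/3 = 16/3.
E[N | bag 2] = (12+9)/2 = 21/2.
E[N | bag 3] = (7+3+5+5)/4 = 5.
By the law of total expectation,
E[N] = (1/3)·(16/3) + (1/3)·(21/2) + (1/3)·(5) = 125/18.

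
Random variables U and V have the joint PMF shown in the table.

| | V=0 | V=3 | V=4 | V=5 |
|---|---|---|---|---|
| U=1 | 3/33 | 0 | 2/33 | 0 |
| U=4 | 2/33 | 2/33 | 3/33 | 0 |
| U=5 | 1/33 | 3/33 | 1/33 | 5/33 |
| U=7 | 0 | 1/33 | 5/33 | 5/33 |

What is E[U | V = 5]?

6

P(V = 5) = 10/33.
Σ U·P over the event = 5·(5/33) + 7·(5/33) = 20/11.
E[U | V = 5] = (20/11) / (10/33) = 6.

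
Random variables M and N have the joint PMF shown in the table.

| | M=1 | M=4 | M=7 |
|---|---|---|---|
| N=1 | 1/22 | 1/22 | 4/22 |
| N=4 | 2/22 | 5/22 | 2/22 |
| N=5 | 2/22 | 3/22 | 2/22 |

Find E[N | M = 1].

19/5

P(M = 1) = 5/22.
Summing N·P(M=x,N=y) over the conditioning event gives 19/22.
E[N | M = 1] = (19/22) / (5/22) = 19/5.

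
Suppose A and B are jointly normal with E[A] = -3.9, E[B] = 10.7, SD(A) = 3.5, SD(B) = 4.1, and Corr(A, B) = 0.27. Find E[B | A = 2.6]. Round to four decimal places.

For a bivariate normal, E[B | A=x] = μ_B + ρ·(σ_B/σ_A)·(x − μ_A).
E[B | A=2.6] = 10.7 + (0.27)·(4.1/3.5)·(2.6 − (-3.9)) = 10.7 + (0.31629)·(6.5) = 12.7559.

12.7559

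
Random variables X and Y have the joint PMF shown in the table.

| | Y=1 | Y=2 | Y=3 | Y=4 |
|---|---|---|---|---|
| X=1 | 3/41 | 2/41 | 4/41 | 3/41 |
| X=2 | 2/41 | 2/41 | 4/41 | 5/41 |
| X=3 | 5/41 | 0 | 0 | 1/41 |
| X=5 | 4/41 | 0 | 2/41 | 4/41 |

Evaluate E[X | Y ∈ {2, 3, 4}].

P(Y ∈ {2, 3, 4}) = 27/41.
Summing X·P(X=x,Y=y) over the conditioning event gives 64/41.
E[X | Y ∈ {2, 3, 4}] = (64/41) / (27/41) = 64/27.

64/27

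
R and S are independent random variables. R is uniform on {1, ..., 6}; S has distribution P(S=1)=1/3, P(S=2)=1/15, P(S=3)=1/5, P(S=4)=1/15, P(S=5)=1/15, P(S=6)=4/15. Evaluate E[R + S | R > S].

253/41

P(R > S) = 41/90.
Summing (R+S)·P(x,y) over outcomes with R > S gives 253/90.
E[R + S | R > S] = (253/90) / (41/90) = 253/41.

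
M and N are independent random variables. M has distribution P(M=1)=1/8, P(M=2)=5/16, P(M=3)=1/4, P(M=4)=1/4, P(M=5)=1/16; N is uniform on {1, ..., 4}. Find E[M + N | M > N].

P(M > N) = 29/64.
Summing (M+N)·P(x,y) over outcomes with M > N gives 153/64.
E[M + N | M > N] = (153/64) / (29/64) = 153/29.

153/29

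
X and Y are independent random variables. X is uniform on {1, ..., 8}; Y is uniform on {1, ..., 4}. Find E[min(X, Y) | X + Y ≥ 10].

Outcomes with X + Y ≥ 10: (6,4), (7,3), (7,4), (8,2), (8,3), (8,4), each with probability 1/32.
E[min(X, Y) | X + Y ≥ 10] = (4 + 3 + 4 + 2 + 3 + 4) / 6 = 10/3.

10/3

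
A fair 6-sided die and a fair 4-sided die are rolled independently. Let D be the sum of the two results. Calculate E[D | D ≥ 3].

P(D ≥ 3) = 23/24.
Σ over the event: 3·1/12 + 4·1/8 + 5·1/6 + 6·1/6 + 7·1/6 + 8·1/8 + 9·1/12 + 10·1/24 = 71/12.
E[D | D ≥ 3] = (71/12) / (23/24) = 142/23.

142/23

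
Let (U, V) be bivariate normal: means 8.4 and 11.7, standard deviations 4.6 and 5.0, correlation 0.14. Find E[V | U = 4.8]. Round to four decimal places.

For a bivariate normal, E[V | U=x] = μ_V + ρ·(σ_V/σ_U)·(x − μ_U).
E[V | U=4.8] = 11.7 + (0.14)·(5.0/4.6)·(4.8 − (8.4)) = 11.7 + (0.15217)·(-3.6) = 11.1522.

11.1522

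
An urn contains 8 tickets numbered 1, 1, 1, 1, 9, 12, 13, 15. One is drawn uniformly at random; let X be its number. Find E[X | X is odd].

41/7

P(X is odd) = 7/8.
Σ over the event: 1·1/2 + 9·1/8 + 13·1/8 + 15·1/8 = 41/8.
E[X | X is odd] = (41/8) / (7/8) = 41/7.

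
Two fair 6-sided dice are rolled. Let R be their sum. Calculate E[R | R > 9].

P(R > 9) = 1/6.
Σ over the event: 10·1/12 + 11·1/18 + 12·1/36 = 16/9.
E[R | R > 9] = (16/9) / (1/6) = 32/3.

32/3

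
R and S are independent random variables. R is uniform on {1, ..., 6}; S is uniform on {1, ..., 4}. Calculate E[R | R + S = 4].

2

Outcomes with R + S = 4: (1,3), (2,2), (3,1), each with probability 1/24.
E[R | R + S = 4] = (1 + 2 + 3) / 3 = 2.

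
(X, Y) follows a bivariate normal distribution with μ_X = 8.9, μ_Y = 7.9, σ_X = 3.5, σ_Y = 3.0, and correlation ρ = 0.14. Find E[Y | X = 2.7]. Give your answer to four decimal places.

7.1560

The regression of Y on X has slope ρ·σ_Y/σ_X and passes through (μ_X, μ_Y).
E[Y | X=2.7] = 7.9 + (0.14)·(3.0/3.5)·(2.7 − (8.9)) = 7.9 + (0.12)·(-6.2) = 7.1560.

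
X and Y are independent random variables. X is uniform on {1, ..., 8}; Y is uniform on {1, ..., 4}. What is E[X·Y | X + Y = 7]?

Outcomes with X + Y = 7: (3,4), (4,3), (5,2), (6,1), each with probability 1/32.
E[X·Y | X + Y = 7] = (12 + 12 + 10 + 6) / 4 = 10.

10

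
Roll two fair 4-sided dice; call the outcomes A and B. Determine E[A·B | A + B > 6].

40/3

Outcomes with A + B > 6: (3,4), (4,3), (4,4), each with probability 1/16.
E[A·B | A + B > 6] = (12 + 12 + 16) / 3 = 40/3.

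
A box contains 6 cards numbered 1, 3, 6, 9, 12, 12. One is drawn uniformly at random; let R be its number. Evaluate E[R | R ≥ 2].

42/5

P(R ≥ 2) = 5/6.
Σ over the event: 3·1/6 + 6·1/6 + 9·1/6 + 12·1/3 = 7.
E[R | R ≥ 2] = (7) / (5/6) = 42/5.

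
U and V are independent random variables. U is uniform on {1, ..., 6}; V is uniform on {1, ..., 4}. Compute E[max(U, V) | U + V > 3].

89/21

P(U + V > 3) = 7/8.
Summing max(U,V)·P(x,y) over outcomes with U + V > 3 gives 89/24.
E[max(U, V) | U + V > 3] = (89/24) / (7/8) = 89/21.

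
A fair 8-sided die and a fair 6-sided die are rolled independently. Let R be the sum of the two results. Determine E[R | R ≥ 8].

272/27

P(R ≥ 8) = 9/16.
Σ over the event: 8·1/8 + 9·1/8 + 10·5/48 + 11·1/12 + 12·1/16 + 13·1/24 + 14·1/48 = 17/3.
E[R | R ≥ 8] = (17/3) / (9/16) = 272/27.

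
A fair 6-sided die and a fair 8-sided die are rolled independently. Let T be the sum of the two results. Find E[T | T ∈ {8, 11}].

46/5

P(T ∈ {8, 11}) = 5/24.
Σ over the event: 8·1/8 + 11·1/12 = 23/12.
E[T | T ∈ {8, 11}] = (23/12) / (5/24) = 46/5.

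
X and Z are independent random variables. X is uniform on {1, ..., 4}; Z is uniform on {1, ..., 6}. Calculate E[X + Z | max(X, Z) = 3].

Outcomes with max(X, Z) = 3: (1,3), (2,3), (3,1), (3,2), (3,3), each with probability 1/24.
E[X + Z | max(X, Z) = 3] = (4 + 5 + 4 + 5 + 6) / 5 = 24/5.

24/5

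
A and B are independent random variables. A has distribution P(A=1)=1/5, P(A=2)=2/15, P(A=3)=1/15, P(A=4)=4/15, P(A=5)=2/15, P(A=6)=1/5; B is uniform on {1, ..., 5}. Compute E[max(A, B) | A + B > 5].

253/51

P(A + B > 5) = 17/25.
Summing max(A,B)·P(x,y) over outcomes with A + B > 5 gives 253/75.
E[max(A, B) | A + B > 5] = (253/75) / (17/25) = 253/51.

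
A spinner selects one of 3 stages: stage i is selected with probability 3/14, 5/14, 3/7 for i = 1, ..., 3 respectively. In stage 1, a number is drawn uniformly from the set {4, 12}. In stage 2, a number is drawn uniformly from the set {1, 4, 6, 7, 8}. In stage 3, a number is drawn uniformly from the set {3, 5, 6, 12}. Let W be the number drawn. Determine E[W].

89/14

E[W | stage 1] = (4+12)/2 = 8.
E[W | stage 2] = (1+4+6+7+8)/5 = 26/5.
E[W | stage 3] = (3+5+6+12)/4 = 13/2.
E[W] = (3/14)·(8) + (5/14)·(26/5) + (3/7)·(13/2) = 89/14.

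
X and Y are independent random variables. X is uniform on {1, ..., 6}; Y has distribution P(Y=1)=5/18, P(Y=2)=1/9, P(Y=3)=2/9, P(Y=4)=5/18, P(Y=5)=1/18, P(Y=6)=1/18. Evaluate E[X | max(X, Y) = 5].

95/21

P(max(X, Y) = 5) = 7/36.
Summing X·P(x,y) over outcomes with max(X, Y) = 5 gives 95/108.
E[X | max(X, Y) = 5] = (95/108) / (7/36) = 95/21.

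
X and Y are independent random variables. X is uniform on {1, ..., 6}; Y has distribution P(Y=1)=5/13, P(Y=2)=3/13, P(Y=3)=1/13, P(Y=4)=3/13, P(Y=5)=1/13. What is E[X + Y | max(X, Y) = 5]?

126/17

P(max(X, Y) = 5) = 17/78.
Summing (X+Y)·P(x,y) over outcomes with max(X, Y) = 5 gives 21/13.
E[X + Y | max(X, Y) = 5] = (21/13) / (17/78) = 126/17.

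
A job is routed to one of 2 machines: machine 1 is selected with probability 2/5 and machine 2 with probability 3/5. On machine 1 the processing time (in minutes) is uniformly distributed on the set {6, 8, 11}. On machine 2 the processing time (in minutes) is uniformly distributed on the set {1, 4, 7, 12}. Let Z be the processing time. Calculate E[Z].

104/15

E[Z | machine 1] = (6+8+11)/3 = 25/3.
E[Z | machine 2] = (1+4+7+12)/4 = 6.
By the law of total expectation,
E[Z] = (2/5)·(25/3) + (3/5)·(6) = 104/15.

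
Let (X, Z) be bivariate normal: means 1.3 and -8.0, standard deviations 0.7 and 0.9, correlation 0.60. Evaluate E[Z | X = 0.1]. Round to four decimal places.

-8.9257

E[Z | X=x] = μ_Z + ρ(σ_Z/σ_X)(x − μ_X) for jointly normal variables.
E[Z | X=0.1] = -8.0 + (0.60)·(0.9/0.7)·(0.1 − (1.3)) = -8.0 + (0.77143)·(-1.2) = -8.9257.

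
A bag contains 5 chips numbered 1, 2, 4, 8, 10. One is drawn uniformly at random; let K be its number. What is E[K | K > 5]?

9

P(K > 5) = 2/5.
Σ over the event: 8·1/5 + 10·1/5 = 18/5.
E[K | K > 5] = (18/5) / (2/5) = 9.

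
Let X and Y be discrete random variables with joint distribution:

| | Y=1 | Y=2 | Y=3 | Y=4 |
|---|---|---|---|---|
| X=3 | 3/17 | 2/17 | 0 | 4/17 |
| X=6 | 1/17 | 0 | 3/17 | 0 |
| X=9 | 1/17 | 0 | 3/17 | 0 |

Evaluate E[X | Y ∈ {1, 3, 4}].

P(Y ∈ {1, 3, 4}) = 15/17.
Summing X·P(X=x,Y=y) over the conditioning event gives 81/17.
E[X | Y ∈ {1, 3, 4}] = (81/17) / (15/17) = 27/5.

27/5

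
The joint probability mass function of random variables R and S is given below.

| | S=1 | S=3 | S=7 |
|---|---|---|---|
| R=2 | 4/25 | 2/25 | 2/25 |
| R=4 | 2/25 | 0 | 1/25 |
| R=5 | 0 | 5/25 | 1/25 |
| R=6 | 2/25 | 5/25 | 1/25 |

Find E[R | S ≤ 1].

P(S ≤ 1) = 8/25.
Σ R·P over the event = 2·(4/25) + 4·(2/25) + 6·(2/25) = 28/25.
E[R | S ≤ 1] = (28/25) / (8/25) = 7/2.

7/2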